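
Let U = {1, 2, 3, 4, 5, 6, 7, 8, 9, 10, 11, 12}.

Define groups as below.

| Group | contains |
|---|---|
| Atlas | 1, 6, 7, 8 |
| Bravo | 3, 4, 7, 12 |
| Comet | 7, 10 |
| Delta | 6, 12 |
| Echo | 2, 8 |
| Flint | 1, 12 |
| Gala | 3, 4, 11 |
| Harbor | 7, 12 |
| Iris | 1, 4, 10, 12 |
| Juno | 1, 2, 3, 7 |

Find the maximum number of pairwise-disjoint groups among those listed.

Comet, Delta, Echo, Gala are pairwise disjoint (Comet={7,10}; Delta={6,12}; Echo={2,8}; Gala={3,4,11}).
Every remaining group overlaps one of these, and no 5 of the listed groups are pairwise disjoint, so 4 is the maximum.

4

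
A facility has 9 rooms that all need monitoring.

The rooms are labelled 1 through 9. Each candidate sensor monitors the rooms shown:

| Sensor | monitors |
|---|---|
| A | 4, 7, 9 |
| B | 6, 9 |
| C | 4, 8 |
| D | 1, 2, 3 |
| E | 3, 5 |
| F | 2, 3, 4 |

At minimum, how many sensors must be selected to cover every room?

5

Take {A, B, C, D, E}. Their union is {1, 2, 3, 4, 5, 6, 7, 8, 9}, which is all 9 rooms.
No 4 of the 6 sensors cover everything (all 15 combinations miss at least one room), so 5 is optimal.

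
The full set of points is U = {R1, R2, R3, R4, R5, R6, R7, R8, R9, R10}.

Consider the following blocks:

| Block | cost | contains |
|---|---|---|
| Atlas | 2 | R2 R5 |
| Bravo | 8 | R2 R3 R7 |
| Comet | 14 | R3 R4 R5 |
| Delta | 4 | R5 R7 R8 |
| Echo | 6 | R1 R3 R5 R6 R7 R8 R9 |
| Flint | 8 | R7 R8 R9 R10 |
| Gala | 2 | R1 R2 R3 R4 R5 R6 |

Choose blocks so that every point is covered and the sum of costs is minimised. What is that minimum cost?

Flint, Gala together cover every point (Flint ∪ Gala = {R1, R2, R3, R4, R5, R6, R7, R8, R9, R10}); total cost 8 + 2 = 10.
The greedy pick Gala, Delta, Flint costs 14; no covering selection beats 10.

10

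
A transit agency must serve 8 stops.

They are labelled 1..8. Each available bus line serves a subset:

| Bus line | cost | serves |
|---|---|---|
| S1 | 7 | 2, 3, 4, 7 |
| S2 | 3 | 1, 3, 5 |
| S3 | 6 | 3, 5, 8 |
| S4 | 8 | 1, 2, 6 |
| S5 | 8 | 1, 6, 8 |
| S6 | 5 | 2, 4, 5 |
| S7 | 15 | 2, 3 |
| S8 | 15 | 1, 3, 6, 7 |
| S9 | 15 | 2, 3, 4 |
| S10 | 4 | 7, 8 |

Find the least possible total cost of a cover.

18

S1, S2, S5 together cover every stop (S1 ∪ S2 ∪ S5 = {1, 2, 3, 4, 5, 6, 7, 8}); total cost 7 + 3 + 8 = 18.
The greedy pick S2, S10, S6, S4 costs 20; no covering selection beats 18.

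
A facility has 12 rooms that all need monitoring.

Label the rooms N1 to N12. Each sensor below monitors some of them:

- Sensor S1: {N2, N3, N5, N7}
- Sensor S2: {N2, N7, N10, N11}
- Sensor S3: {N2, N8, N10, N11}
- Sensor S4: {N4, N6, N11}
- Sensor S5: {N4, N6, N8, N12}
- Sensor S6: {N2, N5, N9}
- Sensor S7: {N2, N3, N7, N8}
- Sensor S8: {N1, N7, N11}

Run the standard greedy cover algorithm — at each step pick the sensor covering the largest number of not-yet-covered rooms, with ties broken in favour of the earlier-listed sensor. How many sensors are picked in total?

5

Greedy: pick S1 (covers 4 new) → pick S5 (covers 4 new) → pick S2 (covers 2 new) → pick S6 (covers 1 new) → pick S8 (covers 1 new). Total picks: 5.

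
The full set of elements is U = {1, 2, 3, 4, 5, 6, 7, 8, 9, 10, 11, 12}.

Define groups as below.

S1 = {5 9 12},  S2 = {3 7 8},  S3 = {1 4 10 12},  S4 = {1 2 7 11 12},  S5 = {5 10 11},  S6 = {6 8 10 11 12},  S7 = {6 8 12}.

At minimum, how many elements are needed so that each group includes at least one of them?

3

Take H = {7, 11, 12}. Each listed group contains at least one of these, so H is a hitting set of size 3.
No choice of 2 elements meets every group, so 3 is the minimum.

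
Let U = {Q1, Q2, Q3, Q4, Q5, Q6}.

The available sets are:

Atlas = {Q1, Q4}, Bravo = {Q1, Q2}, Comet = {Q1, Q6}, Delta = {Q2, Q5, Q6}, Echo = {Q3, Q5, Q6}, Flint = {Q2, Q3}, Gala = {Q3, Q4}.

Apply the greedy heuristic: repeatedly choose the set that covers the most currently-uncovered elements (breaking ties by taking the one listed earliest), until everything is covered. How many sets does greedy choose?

3

Greedy: pick Delta (covers 3 new) → pick Atlas (covers 2 new) → pick Echo (covers 1 new). Total picks: 3.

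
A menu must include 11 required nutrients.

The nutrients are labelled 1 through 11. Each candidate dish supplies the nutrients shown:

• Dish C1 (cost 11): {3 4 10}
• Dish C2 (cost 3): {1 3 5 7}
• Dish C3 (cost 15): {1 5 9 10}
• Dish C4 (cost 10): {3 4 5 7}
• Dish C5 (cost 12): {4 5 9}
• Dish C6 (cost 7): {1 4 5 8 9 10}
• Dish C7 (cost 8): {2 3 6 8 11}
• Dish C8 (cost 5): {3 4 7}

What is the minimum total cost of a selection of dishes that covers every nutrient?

C2, C6, C7 together cover every nutrient (C2 ∪ C6 ∪ C7 = {1, 2, 3, 4, 5, 6, 7, 8, 9, 10, 11}); total cost 3 + 7 + 8 = 18.
No covering selection has total cost below 18.

18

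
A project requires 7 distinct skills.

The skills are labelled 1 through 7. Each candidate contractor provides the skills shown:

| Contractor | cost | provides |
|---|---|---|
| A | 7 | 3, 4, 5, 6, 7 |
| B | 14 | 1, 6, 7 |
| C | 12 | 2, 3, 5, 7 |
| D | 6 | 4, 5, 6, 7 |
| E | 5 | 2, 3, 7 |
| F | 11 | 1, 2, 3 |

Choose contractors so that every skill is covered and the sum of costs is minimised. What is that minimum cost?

17

D, F together cover every skill (D ∪ F = {1, 2, 3, 4, 5, 6, 7}); total cost 6 + 11 = 17.
The greedy pick A, E, F costs 23; no covering selection beats 17.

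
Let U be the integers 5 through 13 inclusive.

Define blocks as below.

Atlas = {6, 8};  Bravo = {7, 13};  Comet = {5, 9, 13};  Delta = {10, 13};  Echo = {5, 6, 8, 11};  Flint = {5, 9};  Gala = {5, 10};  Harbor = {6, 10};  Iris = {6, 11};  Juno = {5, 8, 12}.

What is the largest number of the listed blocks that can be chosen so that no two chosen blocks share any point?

3

Delta, Iris, Juno are pairwise disjoint (Delta={10,13}; Iris={6,11}; Juno={5,8,12}).
Every remaining block overlaps one of these, and no 4 of the listed blocks are pairwise disjoint, so 3 is the maximum.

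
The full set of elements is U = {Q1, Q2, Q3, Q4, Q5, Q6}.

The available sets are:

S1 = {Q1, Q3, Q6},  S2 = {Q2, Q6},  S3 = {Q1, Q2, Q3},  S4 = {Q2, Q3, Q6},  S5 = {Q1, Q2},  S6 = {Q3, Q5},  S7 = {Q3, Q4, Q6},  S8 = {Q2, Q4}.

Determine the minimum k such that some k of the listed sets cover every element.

3

Take {S3, S6, S7}. Their union is {Q1, Q2, Q3, Q4, Q5, Q6}, which is all 6 elements.
Only S6 contains Q5, so S6 is forced; the remaining 4 elements need at least 2 more sets (each remaining set adds at most 2) — so at least 3 sets are needed, and 3 is optimal.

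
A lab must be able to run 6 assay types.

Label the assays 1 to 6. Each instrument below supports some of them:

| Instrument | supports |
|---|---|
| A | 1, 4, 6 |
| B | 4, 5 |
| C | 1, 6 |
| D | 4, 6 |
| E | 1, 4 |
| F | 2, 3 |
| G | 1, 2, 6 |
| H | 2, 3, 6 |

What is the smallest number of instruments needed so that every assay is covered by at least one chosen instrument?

3

Take {A, B, H}. Their union is {1, 2, 3, 4, 5, 6}, which is all 6 assays.
Only B contains 5, so B is forced; the remaining 4 assays need at least 2 more instruments (each remaining instrument adds at most 3) — so at least 3 instruments are needed, and 3 is optimal.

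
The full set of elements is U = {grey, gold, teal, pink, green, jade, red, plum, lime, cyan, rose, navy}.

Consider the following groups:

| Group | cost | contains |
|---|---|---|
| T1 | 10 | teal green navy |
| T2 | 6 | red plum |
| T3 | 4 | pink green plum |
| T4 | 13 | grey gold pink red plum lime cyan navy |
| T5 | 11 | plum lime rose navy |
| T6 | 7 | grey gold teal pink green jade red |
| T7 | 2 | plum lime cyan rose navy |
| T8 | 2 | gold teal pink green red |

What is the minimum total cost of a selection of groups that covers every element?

T6, T7 together cover every element (T6 ∪ T7 = {grey, gold, teal, pink, green, jade, red, plum, lime, cyan, rose, navy}); total cost 7 + 2 = 9.
The greedy pick T7, T8, T6 costs 11; no covering selection beats 9.

9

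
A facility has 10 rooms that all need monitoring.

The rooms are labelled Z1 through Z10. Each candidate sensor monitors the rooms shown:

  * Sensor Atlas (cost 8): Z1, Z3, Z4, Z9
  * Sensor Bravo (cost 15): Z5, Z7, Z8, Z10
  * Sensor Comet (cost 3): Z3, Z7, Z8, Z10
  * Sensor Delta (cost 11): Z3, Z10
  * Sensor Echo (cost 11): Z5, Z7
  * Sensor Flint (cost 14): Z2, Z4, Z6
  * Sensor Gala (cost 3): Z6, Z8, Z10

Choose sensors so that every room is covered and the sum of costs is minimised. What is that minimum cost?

36

Atlas, Echo, Flint, Gala together cover every room (Atlas ∪ Echo ∪ Flint ∪ Gala = {Z1, Z2, Z3, Z4, Z5, Z6, Z7, Z8, Z9, Z10}); total cost 8 + 11 + 14 + 3 = 36.
The greedy pick Comet, Atlas, Gala, Echo, Flint costs 39; no covering selection beats 36.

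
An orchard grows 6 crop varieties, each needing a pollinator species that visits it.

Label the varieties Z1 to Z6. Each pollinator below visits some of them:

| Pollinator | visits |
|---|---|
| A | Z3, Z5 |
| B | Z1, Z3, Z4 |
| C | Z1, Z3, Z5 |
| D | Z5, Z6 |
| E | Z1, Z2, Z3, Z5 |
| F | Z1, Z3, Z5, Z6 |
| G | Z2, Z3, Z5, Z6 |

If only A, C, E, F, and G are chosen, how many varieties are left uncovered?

Union of A, C, E, F, G = {Z1, Z2, Z3, Z5, Z6}.
Not covered: Z4 — 1 variety.

1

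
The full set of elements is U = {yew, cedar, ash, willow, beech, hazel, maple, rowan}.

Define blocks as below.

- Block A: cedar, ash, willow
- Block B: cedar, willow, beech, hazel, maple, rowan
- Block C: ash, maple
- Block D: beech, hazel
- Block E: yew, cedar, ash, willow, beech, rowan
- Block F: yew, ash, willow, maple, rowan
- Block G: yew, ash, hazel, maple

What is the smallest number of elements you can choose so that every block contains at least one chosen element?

Take H = {ash, hazel}. Each listed block contains at least one of these, so H is a hitting set of size 2.
The blocks D, F are pairwise disjoint, so any hitting set needs a separate element for each — at least 2. Hence 2 is optimal.

2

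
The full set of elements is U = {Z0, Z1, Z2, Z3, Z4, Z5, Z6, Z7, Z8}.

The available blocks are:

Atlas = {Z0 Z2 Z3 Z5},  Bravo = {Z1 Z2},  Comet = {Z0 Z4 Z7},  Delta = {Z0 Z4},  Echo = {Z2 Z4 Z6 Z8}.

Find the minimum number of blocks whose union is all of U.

Atlas and Bravo and Comet and Echo together: Atlas ∪ Bravo ∪ Comet ∪ Echo = {Z0, Z1, Z2, Z3, Z4, Z5, Z6, Z7, Z8} — every element is covered.
Only Bravo contains Z1, so Bravo is forced; the remaining 7 elements need at least 3 more blocks (each remaining block adds at most 3) — so at least 4 blocks are needed, and 4 is optimal.

4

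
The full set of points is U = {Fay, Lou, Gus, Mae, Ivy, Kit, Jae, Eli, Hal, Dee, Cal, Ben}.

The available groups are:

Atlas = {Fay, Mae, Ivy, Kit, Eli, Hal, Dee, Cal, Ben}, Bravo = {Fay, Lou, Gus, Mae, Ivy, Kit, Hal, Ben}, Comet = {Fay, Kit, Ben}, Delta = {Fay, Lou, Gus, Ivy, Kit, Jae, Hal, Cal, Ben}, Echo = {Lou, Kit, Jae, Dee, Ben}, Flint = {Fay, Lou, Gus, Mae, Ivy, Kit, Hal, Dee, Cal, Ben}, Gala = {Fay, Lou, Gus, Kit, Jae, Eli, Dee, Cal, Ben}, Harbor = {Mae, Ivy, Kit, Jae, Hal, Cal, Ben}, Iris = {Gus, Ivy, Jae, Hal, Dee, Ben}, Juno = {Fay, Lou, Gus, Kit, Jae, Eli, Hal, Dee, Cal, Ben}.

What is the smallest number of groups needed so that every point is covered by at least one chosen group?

2

Take {Harbor, Juno}. Their union is {Fay, Lou, Gus, Mae, Ivy, Kit, Jae, Eli, Hal, Dee, Cal, Ben}, which is all 12 points.
No single group has all 12 points (the largest, Flint, has 10), so 2 is optimal.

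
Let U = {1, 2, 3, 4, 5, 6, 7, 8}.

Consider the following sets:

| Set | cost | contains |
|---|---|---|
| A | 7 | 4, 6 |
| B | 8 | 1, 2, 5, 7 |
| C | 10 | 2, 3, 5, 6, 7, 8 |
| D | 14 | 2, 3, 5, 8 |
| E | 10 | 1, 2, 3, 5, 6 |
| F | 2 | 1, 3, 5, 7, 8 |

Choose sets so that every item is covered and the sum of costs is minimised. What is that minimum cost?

17

A, B, F together cover every item (A ∪ B ∪ F = {1, 2, 3, 4, 5, 6, 7, 8}); total cost 7 + 8 + 2 = 17.
No covering selection has total cost below 17.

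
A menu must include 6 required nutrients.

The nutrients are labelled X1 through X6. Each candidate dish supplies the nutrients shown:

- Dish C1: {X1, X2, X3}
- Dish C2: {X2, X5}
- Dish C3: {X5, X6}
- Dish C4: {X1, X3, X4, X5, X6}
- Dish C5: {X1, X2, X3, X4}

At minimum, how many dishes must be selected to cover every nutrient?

2

Take {C2, C4}. Their union is {X1, X2, X3, X4, X5, X6}, which is all 6 nutrients.
No single dish has all 6 nutrients (the largest, C4, has 5), so 2 is optimal.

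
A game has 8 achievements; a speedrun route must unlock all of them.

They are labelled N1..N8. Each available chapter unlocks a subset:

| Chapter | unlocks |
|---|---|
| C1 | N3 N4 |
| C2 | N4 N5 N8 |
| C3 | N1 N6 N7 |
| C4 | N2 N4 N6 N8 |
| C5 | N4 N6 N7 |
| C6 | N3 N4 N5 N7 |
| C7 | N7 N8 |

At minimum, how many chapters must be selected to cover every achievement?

3

C3 and C4 and C6 together: C3 ∪ C4 ∪ C6 = {N1, N2, N3, N4, N5, N6, N7, N8} — every achievement is covered.
Only C3 contains N1, so C3 is forced; the remaining 5 achievements need at least 2 more chapters (each remaining chapter adds at most 3) — so at least 3 chapters are needed, and 3 is optimal.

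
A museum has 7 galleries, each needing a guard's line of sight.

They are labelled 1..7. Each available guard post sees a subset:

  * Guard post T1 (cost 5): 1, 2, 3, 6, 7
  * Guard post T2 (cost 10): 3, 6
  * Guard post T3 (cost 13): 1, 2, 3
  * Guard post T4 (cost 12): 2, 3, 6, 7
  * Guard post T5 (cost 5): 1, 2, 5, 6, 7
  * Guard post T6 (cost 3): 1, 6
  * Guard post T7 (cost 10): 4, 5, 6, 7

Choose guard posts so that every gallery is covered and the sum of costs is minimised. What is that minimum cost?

15

T1, T7 together cover every gallery (T1 ∪ T7 = {1, 2, 3, 4, 5, 6, 7}); total cost 5 + 10 = 15.
The greedy pick T1, T5, T7 costs 20; no covering selection beats 15.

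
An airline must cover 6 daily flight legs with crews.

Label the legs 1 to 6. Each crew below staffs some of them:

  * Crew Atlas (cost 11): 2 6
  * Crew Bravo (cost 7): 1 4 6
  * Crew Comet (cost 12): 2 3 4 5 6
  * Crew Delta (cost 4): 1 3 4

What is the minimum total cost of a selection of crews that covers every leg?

Comet, Delta together cover every leg (Comet ∪ Delta = {1, 2, 3, 4, 5, 6}); total cost 12 + 4 = 16.
No covering selection has total cost below 16.

16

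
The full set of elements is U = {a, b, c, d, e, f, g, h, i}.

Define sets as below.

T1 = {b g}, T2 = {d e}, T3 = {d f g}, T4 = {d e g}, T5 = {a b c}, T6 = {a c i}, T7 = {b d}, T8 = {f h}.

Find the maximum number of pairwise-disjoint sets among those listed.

4

T1, T2, T6, T8 are pairwise disjoint (T1={b,g}; T2={d,e}; T6={a,c,i}; T8={f,h}).
Every remaining set overlaps one of these, and no 5 of the listed sets are pairwise disjoint, so 4 is the maximum.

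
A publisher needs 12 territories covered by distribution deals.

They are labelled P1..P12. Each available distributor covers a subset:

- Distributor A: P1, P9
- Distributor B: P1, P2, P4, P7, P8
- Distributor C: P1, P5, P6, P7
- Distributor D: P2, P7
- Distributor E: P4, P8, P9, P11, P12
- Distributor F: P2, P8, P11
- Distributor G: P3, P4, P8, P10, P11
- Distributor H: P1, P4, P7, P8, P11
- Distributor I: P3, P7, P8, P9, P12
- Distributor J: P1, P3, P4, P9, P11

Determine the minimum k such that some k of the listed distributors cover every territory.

Take {C, D, G, I}. Their union is {P1, P2, P3, P4, P5, P6, P7, P8, P9, P10, P11, P12}, which is all 12 territories.
No 3 of the 10 distributors cover everything (all 120 combinations miss at least one territory), so 4 is optimal.

4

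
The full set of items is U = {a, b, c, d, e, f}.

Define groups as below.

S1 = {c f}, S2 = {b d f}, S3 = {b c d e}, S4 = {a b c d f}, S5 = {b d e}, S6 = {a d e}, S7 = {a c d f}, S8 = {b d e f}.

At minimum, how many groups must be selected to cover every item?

2

S5 and S7 cover everything between them: the union {a, b, c, d, e, f} is all of U.
No single group has all 6 items (the largest, S4, has 5), so 2 is optimal.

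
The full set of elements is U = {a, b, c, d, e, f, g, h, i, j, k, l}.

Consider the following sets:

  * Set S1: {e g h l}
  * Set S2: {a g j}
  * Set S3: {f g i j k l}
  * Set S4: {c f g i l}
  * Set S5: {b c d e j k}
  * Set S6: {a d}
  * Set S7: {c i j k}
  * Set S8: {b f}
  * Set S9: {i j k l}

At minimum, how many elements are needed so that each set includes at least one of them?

Take T = {a, f, j, l}. Each listed set contains at least one of these, so T is a hitting set of size 4.
The sets S1, S6, S7, S8 are pairwise disjoint, so any hitting set needs a separate element for each — at least 4. Hence 4 is optimal.

4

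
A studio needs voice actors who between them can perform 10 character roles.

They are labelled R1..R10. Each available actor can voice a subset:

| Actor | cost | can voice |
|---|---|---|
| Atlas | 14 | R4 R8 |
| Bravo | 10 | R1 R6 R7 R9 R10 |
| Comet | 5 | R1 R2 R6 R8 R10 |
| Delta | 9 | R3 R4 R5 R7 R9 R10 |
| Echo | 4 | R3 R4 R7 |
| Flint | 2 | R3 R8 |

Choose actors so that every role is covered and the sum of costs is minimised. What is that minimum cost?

14

Comet, Delta together cover every role (Comet ∪ Delta = {R1, R2, R3, R4, R5, R6, R7, R8, R9, R10}); total cost 5 + 9 = 14.
The greedy pick Comet, Echo, Delta costs 18; no covering selection beats 14.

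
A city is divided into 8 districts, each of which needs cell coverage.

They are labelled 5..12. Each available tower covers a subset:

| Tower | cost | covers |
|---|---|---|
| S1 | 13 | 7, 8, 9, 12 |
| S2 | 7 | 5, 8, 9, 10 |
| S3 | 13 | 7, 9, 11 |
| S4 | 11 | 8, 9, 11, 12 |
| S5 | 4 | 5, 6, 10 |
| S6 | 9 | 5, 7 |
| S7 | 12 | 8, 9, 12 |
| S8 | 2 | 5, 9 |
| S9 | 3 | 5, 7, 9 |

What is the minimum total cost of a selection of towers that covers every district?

18

S4, S5, S9 together cover every district (S4 ∪ S5 ∪ S9 = {5, 6, 7, 8, 9, 10, 11, 12}); total cost 11 + 4 + 3 = 18.
The greedy pick S8, S5, S9, S4 costs 20; no covering selection beats 18.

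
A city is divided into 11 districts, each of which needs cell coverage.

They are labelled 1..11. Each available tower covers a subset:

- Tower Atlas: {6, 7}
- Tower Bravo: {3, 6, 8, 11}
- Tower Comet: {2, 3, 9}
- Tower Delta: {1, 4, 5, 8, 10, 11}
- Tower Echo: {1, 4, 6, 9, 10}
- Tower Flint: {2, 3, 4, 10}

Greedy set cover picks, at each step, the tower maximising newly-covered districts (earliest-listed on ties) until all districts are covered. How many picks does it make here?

Greedy: pick Delta (covers 6 new) → pick Comet (covers 3 new) → pick Atlas (covers 2 new). Total picks: 3.

3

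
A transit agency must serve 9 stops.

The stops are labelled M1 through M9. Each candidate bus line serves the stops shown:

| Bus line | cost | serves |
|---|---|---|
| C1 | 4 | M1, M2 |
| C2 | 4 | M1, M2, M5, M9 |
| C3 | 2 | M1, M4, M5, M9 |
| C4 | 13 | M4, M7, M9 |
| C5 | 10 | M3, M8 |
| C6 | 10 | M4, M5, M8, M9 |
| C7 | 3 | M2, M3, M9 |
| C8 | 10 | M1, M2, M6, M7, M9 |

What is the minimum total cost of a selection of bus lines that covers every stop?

22

C3, C5, C8 together cover every stop (C3 ∪ C5 ∪ C8 = {M1, M2, M3, M4, M5, M6, M7, M8, M9}); total cost 2 + 10 + 10 = 22.
The greedy pick C3, C7, C8, C5 costs 25; no covering selection beats 22.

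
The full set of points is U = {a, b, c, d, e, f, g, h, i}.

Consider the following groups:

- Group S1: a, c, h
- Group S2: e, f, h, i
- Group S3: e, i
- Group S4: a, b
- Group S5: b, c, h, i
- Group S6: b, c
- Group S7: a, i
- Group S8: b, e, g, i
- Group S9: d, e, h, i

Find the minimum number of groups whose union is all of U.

S1 and S2 and S8 and S9 together: S1 ∪ S2 ∪ S8 ∪ S9 = {a, b, c, d, e, f, g, h, i} — every point is covered.
Only S9 contains d, so S9 is forced; the remaining 5 points need at least 3 more groups (each remaining group adds at most 2) — so at least 4 groups are needed, and 4 is optimal.

4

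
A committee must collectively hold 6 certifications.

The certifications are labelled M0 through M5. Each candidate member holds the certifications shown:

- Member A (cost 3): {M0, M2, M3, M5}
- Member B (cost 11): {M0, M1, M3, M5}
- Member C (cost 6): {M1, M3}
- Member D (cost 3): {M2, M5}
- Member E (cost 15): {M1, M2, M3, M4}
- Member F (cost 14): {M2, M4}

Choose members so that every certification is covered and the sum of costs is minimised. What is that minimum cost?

18

A, E together cover every certification (A ∪ E = {M0, M1, M2, M3, M4, M5}); total cost 3 + 15 = 18.
The greedy pick A, C, F costs 23; no covering selection beats 18.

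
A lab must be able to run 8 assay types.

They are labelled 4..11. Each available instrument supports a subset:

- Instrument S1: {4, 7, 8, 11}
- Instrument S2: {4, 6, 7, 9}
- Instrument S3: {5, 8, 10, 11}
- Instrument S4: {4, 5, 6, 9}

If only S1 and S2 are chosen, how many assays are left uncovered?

Union of S1, S2 = {4, 6, 7, 8, 9, 11}.
Not covered: 5, 10 — 2 assays.

2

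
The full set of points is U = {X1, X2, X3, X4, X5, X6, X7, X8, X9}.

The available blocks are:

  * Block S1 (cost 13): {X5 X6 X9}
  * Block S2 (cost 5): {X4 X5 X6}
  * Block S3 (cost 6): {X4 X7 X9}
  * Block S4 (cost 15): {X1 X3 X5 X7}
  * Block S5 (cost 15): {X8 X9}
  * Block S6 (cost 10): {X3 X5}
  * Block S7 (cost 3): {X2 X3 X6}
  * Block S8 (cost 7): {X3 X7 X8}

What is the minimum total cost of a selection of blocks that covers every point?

31

S3, S4, S7, S8 together cover every point (S3 ∪ S4 ∪ S7 ∪ S8 = {X1, X2, X3, X4, X5, X6, X7, X8, X9}); total cost 6 + 15 + 3 + 7 = 31.
The greedy pick S7, S3, S2, S8, S4 costs 36; no covering selection beats 31.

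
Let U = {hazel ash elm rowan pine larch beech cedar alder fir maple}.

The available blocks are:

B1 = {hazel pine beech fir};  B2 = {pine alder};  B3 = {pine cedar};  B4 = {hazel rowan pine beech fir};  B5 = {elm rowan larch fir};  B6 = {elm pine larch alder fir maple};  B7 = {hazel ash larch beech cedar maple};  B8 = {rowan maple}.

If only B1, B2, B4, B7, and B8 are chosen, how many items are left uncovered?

Union of B1, B2, B4, B7, B8 = {hazel, ash, rowan, pine, larch, beech, cedar, alder, fir, maple}.
Not covered: elm — 1 item.

1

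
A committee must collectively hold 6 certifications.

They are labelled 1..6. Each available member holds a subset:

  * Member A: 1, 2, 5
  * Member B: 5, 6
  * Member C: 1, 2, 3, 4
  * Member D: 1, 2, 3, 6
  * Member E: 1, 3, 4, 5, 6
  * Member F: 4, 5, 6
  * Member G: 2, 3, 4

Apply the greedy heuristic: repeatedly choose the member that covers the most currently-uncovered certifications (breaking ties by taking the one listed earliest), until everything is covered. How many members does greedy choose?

Greedy: pick E (covers 5 new) → pick A (covers 1 new). Total picks: 2.

2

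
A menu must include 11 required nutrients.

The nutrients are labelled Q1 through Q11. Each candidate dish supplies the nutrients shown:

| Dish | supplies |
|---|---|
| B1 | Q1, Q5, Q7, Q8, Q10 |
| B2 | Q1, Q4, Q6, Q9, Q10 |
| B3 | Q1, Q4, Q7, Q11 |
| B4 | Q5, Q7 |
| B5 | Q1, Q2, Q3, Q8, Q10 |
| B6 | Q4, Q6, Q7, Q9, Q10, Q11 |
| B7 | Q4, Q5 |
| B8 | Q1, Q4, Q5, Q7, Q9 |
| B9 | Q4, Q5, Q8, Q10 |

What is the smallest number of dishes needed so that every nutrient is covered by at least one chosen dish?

3

Take {B5, B6, B8}. Their union is {Q1, Q2, Q3, Q4, Q5, Q6, Q7, Q8, Q9, Q10, Q11}, which is all 11 nutrients.
Only B5 contains Q2, so B5 is forced; the remaining 6 nutrients need at least 2 more dishes (each remaining dish adds at most 5) — so at least 3 dishes are needed, and 3 is optimal.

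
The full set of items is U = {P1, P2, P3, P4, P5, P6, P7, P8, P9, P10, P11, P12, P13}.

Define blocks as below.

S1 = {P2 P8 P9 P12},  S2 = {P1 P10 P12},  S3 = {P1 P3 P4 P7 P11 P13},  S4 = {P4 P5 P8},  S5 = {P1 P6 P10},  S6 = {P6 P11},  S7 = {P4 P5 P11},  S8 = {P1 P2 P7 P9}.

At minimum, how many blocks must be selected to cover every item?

4

Take {S1, S3, S5, S7}. Their union is {P1, P2, P3, P4, P5, P6, P7, P8, P9, P10, P11, P12, P13}, which is all 13 items.
No 3 of the 8 blocks cover everything (all 56 combinations miss at least one item), so 4 is optimal.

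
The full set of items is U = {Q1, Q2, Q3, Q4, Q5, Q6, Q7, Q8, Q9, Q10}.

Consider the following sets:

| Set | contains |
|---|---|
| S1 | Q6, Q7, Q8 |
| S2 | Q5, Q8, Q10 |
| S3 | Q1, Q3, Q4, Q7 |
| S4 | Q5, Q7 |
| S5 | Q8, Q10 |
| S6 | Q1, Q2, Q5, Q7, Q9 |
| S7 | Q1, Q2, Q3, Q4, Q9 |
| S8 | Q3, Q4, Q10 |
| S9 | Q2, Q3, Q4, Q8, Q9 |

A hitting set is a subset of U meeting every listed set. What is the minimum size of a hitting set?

The 3 items {Q4, Q7, Q8} hit every set.
The sets S4, S5, S7 are pairwise disjoint, so any hitting set needs a separate item for each — at least 3. Hence 3 is optimal.

3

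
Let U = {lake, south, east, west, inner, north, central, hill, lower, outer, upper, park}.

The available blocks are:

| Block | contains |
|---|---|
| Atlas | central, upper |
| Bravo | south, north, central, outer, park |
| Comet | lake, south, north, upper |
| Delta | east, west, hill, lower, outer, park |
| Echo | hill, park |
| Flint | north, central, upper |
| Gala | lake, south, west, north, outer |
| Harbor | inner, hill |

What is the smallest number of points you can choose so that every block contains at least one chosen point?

H = {south, central, hill} meets every block (each contains at least one member of H), and |H| = 3.
The blocks Atlas, Gala, Harbor are pairwise disjoint, so any hitting set needs a separate point for each — at least 3. Hence 3 is optimal.

3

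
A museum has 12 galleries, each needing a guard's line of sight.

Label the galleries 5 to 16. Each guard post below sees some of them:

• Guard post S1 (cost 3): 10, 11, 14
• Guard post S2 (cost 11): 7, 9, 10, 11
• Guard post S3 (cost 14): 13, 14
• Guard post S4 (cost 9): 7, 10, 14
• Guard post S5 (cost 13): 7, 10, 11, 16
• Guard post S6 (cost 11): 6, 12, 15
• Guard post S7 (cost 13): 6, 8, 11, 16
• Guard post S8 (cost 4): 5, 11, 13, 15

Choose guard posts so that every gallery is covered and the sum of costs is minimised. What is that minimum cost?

42

S1, S2, S6, S7, S8 together cover every gallery (S1 ∪ S2 ∪ S6 ∪ S7 ∪ S8 = {5, 6, 7, 8, 9, 10, 11, 12, 13, 14, 15, 16}); total cost 3 + 11 + 11 + 13 + 4 = 42.
No covering selection has total cost below 42.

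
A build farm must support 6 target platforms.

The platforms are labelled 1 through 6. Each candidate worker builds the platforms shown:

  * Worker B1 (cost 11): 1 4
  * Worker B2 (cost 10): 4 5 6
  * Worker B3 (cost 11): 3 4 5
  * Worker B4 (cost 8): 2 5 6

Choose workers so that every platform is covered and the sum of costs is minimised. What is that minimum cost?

30

B1, B3, B4 together cover every platform (B1 ∪ B3 ∪ B4 = {1, 2, 3, 4, 5, 6}); total cost 11 + 11 + 8 = 30.
No covering selection has total cost below 30.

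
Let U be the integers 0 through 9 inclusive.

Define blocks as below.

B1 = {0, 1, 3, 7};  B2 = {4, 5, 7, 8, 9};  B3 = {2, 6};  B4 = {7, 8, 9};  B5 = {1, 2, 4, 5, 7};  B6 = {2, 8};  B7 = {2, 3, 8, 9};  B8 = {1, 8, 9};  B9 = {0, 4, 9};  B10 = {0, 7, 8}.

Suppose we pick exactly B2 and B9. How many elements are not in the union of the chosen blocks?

4

Union of B2, B9 = {0, 4, 5, 7, 8, 9}.
Not covered: 1, 2, 3, 6 — 4 elements.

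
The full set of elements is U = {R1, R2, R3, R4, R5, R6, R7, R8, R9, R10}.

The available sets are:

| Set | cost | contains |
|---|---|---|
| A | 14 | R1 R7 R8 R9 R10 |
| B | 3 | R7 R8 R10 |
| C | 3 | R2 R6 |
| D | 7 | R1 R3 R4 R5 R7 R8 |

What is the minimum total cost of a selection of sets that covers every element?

A, C, D together cover every element (A ∪ C ∪ D = {R1, R2, R3, R4, R5, R6, R7, R8, R9, R10}); total cost 14 + 3 + 7 = 24.
The greedy pick B, C, D, A costs 27; no covering selection beats 24.

24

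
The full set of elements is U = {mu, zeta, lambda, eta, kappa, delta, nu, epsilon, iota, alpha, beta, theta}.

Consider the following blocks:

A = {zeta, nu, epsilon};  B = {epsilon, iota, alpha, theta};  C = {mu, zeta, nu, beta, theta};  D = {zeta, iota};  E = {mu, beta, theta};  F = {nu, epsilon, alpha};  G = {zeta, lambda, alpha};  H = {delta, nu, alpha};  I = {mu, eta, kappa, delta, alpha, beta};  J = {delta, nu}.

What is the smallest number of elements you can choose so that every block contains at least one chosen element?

4

Take T = {mu, zeta, nu, epsilon}. Each listed block contains at least one of these, so T is a hitting set of size 4.
No choice of 3 elements meets every block, so 4 is the minimum.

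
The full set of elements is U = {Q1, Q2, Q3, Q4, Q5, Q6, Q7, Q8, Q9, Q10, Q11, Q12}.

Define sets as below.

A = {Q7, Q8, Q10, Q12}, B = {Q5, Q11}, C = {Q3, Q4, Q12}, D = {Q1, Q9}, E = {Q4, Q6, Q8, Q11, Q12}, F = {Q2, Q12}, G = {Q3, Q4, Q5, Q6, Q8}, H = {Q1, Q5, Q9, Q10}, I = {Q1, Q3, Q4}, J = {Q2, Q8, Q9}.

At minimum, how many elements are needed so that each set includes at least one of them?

The 4 elements {Q4, Q9, Q11, Q12} hit every set.
No choice of 3 elements meets every set, so 4 is the minimum.

4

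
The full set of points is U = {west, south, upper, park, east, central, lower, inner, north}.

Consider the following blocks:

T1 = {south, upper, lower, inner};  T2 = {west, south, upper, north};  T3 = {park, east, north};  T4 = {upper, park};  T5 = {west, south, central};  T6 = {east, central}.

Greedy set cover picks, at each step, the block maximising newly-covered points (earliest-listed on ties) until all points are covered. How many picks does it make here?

3

Greedy: pick T1 (covers 4 new) → pick T3 (covers 3 new) → pick T5 (covers 2 new). Total picks: 3.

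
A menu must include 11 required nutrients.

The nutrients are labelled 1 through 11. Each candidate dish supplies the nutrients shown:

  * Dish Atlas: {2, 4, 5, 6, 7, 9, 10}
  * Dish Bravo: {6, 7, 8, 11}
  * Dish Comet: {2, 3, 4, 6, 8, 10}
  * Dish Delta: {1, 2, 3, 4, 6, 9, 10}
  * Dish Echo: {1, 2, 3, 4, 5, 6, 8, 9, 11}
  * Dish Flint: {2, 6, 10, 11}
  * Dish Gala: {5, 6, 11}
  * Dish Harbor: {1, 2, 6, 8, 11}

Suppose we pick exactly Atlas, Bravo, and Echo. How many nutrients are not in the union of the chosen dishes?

Union of Atlas, Bravo, Echo = {1, 2, 3, 4, 5, 6, 7, 8, 9, 10, 11} — that's every nutrient, so 0 are uncovered.

0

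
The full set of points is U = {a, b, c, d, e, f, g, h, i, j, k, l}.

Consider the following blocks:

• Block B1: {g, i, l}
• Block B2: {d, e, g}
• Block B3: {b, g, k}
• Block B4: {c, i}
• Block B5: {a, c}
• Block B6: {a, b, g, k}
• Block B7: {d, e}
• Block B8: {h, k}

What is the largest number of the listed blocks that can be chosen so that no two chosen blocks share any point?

4

B1, B5, B7, B8 are pairwise disjoint (B1={g,i,l}; B5={a,c}; B7={d,e}; B8={h,k}).
Every remaining block overlaps one of these, and no 5 of the listed blocks are pairwise disjoint, so 4 is the maximum.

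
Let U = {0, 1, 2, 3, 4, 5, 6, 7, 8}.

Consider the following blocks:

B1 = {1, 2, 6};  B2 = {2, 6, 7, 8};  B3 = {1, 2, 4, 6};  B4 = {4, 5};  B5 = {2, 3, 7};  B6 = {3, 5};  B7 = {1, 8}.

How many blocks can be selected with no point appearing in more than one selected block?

3

B4, B5, B7 are pairwise disjoint (B4={4,5}; B5={2,3,7}; B7={1,8}).
Every remaining block overlaps one of these, and no 4 of the listed blocks are pairwise disjoint, so 3 is the maximum.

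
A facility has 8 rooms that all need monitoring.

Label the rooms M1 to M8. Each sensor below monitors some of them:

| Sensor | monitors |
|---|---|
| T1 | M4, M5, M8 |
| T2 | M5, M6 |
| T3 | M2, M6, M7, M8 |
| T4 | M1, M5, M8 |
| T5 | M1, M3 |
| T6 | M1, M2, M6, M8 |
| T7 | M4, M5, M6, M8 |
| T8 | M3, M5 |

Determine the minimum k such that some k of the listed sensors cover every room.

3

Take {T1, T3, T5}. Their union is {M1, M2, M3, M4, M5, M6, M7, M8}, which is all 8 rooms.
Only T3 contains M7, so T3 is forced; the remaining 4 rooms need at least 2 more sensors (each remaining sensor adds at most 2) — so at least 3 sensors are needed, and 3 is optimal.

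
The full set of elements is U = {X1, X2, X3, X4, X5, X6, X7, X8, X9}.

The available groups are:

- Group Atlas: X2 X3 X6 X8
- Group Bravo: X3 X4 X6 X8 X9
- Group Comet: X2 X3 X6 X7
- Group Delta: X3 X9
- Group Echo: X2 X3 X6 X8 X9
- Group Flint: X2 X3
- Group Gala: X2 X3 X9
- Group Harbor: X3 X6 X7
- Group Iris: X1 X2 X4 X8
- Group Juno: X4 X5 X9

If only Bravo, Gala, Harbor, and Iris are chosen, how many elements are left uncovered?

Union of Bravo, Gala, Harbor, Iris = {X1, X2, X3, X4, X6, X7, X8, X9}.
Not covered: X5 — 1 element.

1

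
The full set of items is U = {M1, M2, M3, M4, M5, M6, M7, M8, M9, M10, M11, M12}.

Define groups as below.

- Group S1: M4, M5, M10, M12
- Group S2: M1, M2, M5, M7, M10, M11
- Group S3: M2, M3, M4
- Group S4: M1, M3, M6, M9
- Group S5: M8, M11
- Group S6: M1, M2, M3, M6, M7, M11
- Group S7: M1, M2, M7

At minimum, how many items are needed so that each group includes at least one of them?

3

Take H = {M1, M4, M11}. Each listed group contains at least one of these, so H is a hitting set of size 3.
The groups S1, S5, S7 are pairwise disjoint, so any hitting set needs a separate item for each — at least 3. Hence 3 is optimal.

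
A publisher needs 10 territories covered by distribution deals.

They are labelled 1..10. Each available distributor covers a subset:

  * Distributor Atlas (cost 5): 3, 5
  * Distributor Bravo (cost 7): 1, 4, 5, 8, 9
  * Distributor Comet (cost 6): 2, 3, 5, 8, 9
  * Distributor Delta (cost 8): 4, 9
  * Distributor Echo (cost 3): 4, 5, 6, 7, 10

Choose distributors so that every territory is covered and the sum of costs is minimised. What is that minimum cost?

16

Bravo, Comet, Echo together cover every territory (Bravo ∪ Comet ∪ Echo = {1, 2, 3, 4, 5, 6, 7, 8, 9, 10}); total cost 7 + 6 + 3 = 16.
No covering selection has total cost below 16.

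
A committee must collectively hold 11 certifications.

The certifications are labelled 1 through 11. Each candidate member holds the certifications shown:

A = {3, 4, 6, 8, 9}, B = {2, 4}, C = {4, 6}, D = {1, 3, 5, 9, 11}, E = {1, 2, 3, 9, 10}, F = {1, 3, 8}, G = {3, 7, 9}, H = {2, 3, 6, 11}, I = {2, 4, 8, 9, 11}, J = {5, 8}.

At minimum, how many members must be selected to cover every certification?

Take {A, D, E, G}. Their union is {1, 2, 3, 4, 5, 6, 7, 8, 9, 10, 11}, which is all 11 certifications.
No 3 of the 10 members cover everything (all 120 combinations miss at least one certification), so 4 is optimal.

4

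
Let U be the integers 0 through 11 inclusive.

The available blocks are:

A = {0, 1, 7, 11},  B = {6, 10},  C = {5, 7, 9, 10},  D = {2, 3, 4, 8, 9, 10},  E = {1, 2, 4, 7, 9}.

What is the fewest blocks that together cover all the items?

A and B and C and D together: A ∪ B ∪ C ∪ D = {0, 1, 2, 3, 4, 5, 6, 7, 8, 9, 10, 11} — every item is covered.
No 3 of the 5 blocks cover everything (all 10 combinations miss at least one item), so 4 is optimal.

4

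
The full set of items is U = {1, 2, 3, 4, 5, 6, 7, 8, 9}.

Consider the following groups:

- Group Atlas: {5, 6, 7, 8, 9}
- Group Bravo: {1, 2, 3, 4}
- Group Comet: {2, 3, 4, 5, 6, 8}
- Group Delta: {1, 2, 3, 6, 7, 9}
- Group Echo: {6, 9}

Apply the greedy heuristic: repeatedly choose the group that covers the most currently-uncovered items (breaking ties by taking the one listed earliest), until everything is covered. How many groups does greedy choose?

Greedy: pick Comet (covers 6 new) → pick Delta (covers 3 new). Total picks: 2.

2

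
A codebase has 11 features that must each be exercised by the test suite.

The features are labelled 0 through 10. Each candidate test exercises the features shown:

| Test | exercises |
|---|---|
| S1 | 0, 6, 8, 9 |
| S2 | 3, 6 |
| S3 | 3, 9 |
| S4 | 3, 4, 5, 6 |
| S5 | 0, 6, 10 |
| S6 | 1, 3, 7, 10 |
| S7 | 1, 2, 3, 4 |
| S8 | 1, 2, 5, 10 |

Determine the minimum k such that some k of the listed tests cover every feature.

S1 and S6 and S7 and S8 together: S1 ∪ S6 ∪ S7 ∪ S8 = {0, 1, 2, 3, 4, 5, 6, 7, 8, 9, 10} — every feature is covered.
No 3 of the 8 tests cover everything (all 56 combinations miss at least one feature), so 4 is optimal.

4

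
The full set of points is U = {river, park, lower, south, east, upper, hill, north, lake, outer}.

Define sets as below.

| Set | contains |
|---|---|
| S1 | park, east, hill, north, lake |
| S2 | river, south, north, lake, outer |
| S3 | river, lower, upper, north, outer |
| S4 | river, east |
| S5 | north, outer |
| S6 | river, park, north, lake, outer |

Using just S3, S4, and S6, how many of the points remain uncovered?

Union of S3, S4, S6 = {river, park, lower, east, upper, north, lake, outer}.
Not covered: south, hill — 2 points.

2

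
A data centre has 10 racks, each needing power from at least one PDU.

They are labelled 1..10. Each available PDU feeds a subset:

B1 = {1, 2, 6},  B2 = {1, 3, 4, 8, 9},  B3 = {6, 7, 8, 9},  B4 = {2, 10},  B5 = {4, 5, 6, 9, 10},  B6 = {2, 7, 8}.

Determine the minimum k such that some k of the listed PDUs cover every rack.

3

B2 and B5 and B6 together: B2 ∪ B5 ∪ B6 = {1, 2, 3, 4, 5, 6, 7, 8, 9, 10} — every rack is covered.
Only B2 contains 3, so B2 is forced; the remaining 5 racks need at least 2 more PDUs (each remaining PDU adds at most 3) — so at least 3 PDUs are needed, and 3 is optimal.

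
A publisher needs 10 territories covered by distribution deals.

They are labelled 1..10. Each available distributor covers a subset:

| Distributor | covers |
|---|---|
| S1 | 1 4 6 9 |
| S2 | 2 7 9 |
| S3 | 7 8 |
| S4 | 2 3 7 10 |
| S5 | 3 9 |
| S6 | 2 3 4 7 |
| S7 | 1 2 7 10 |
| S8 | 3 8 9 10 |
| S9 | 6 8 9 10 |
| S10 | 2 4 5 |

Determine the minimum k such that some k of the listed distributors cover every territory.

4

Take {S1, S2, S8, S10}. Their union is {1, 2, 3, 4, 5, 6, 7, 8, 9, 10}, which is all 10 territories.
No 3 of the 10 distributors cover everything (all 120 combinations miss at least one territory), so 4 is optimal.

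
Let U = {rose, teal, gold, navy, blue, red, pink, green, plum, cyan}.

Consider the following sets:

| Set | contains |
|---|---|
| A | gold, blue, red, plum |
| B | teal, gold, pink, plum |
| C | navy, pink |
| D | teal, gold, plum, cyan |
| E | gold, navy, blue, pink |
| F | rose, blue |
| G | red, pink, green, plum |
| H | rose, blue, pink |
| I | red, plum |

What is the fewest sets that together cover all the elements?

4

D and E and F and G together: D ∪ E ∪ F ∪ G = {rose, teal, gold, navy, blue, red, pink, green, plum, cyan} — every element is covered.
No 3 of the 9 sets cover everything (all 84 combinations miss at least one element), so 4 is optimal.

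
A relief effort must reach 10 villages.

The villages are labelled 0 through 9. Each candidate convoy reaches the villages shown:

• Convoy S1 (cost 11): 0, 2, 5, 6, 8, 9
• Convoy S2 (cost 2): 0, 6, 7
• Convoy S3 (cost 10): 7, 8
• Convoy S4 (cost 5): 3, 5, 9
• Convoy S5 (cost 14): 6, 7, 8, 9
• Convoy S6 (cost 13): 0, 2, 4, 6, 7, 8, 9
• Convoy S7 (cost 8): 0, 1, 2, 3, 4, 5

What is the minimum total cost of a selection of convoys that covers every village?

21

S6, S7 together cover every village (S6 ∪ S7 = {0, 1, 2, 3, 4, 5, 6, 7, 8, 9}); total cost 13 + 8 = 21.
The greedy pick S2, S7, S4, S3 costs 25; no covering selection beats 21.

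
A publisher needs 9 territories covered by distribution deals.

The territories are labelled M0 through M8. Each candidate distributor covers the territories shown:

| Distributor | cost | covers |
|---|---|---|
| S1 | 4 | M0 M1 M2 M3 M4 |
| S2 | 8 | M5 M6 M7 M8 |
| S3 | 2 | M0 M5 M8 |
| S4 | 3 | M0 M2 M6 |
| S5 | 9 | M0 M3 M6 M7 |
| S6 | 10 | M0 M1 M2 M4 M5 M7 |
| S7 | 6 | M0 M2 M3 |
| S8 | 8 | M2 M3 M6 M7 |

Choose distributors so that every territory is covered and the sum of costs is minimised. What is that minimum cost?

12

S1, S2 together cover every territory (S1 ∪ S2 = {M0, M1, M2, M3, M4, M5, M6, M7, M8}); total cost 4 + 8 = 12.
The greedy pick S3, S1, S4, S2 costs 17; no covering selection beats 12.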